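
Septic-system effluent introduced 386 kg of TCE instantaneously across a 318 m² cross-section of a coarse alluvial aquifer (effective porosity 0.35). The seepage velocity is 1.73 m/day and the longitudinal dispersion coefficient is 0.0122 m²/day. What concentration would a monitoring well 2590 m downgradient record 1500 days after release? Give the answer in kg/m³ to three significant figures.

For an instantaneous plane source, C(x,t) = M/(n_e·A·√(4πDt)) · exp(−(x−vt)²/(4Dt)), with n_e·A the pore (flow) area.
Plume center vt = 1.73 × 1500 = 2595 m, so the well at 2590 m is 5 m upgradient of the peak.
√(4πDt) = 15.16 m, giving peak height M/(n_e·A·√(4πDt)) = 386/(0.35 × 318 × 15.16) = 0.2288 kg/m³.
(x−vt)²/(4Dt) = (-5)²/(4 × 0.0122 × 1500) = 0.3415; exp(−0.3415) = 0.7107.
C = 0.2288 × 0.7107 = 0.163 kg/m³.

0.163 kg/m³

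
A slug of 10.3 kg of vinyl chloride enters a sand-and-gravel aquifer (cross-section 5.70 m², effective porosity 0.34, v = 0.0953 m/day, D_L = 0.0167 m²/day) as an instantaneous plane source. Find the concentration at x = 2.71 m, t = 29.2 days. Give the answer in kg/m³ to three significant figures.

2.14 kg/m³

For an instantaneous plane source, C(x,t) = M/(n_e·A·√(4πDt)) · exp(−(x−vt)²/(4Dt)), with n_e·A the pore (flow) area.
Plume center vt = 0.0953 × 29.2 = 2.78276 m, so the well at 2.71 m is 0.07276 m upgradient of the peak.
√(4πDt) = 2.475 m, giving peak height M/(n_e·A·√(4πDt)) = 10.3/(0.34 × 5.70 × 2.475) = 2.147 kg/m³.
(x−vt)²/(4Dt) = (-0.07276)²/(4 × 0.0167 × 29.2) = 0.002714; exp(−0.002714) = 0.9973.
C = 2.147 × 0.9973 = 2.14 kg/m³.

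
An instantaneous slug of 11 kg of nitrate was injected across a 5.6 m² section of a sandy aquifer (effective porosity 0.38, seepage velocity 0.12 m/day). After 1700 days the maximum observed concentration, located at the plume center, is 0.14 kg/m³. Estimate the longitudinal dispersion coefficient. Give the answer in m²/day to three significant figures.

0.0638 m²/day

At the plume center C_max = M/(n_e·A·√(4πDt)), so D = M²/(4πt·(n_e·A·C_max)²).
n_e·A·C_max = 0.38 × 5.6 × 0.14 = 0.2979 kg/m.
D = 11²/(4π × 1700 × 0.2979²) = 0.0638 m²/day.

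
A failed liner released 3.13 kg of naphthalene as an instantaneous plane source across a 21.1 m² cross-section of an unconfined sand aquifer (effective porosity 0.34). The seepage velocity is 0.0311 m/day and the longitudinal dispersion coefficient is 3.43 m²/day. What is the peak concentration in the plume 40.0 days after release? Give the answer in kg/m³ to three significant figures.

The peak of an instantaneous 1D plume sits at x = vt; there the Gaussian factor is 1 and C_max = M/(n_e·A·√(4πDt)), where n_e·A is the pore area the mass is dissolved in.
√(4πDt) = √(4π × 3.43 × 40.0) = 41.52 m, so C_max = 3.13/(0.34 × 21.1 × 41.52) = 0.0105 kg/m³.

0.0105 kg/m³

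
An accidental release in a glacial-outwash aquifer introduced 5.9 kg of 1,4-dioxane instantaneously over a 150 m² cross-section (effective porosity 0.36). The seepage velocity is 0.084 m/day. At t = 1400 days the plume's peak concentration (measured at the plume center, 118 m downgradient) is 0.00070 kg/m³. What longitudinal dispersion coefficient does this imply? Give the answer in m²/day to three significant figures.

1.38 m²/day

At the plume center C_max = M/(n_e·A·√(4πDt)), so D = M²/(4πt·(n_e·A·C_max)²).
n_e·A·C_max = 0.36 × 150 × 0.00070 = 0.03780 kg/m.
D = 5.9²/(4π × 1400 × 0.03780²) = 1.38 m²/day.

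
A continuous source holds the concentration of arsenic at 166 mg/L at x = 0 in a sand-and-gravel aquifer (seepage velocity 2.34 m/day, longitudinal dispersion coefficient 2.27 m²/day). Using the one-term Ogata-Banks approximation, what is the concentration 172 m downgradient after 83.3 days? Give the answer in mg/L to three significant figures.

For a continuous step input, C/C₀ ≈ ½·erfc((x−vt)/(2√(Dt))).
vt = 2.34 × 83.3 = 194.922 m and 2√(Dt) = 2√(2.27 × 83.3) = 27.50 m.
Argument (x−vt)/(2√(Dt)) = (172 − 194.922)/27.50 = -0.8335; ½·erfc(-0.8335) = 0.8808.
C = 166 × 0.8808 = 146 mg/L.

146 mg/L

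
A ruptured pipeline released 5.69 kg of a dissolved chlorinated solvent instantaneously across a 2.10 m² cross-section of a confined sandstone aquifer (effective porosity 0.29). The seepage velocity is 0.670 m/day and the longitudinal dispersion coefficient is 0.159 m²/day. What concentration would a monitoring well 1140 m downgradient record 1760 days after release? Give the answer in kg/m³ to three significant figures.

For an instantaneous plane source, C(x,t) = M/(n_e·A·√(4πDt)) · exp(−(x−vt)²/(4Dt)), with n_e·A the pore (flow) area.
Plume center vt = 0.670 × 1760 = 1179.2 m, so the well at 1140 m is 39.2 m upgradient of the peak.
√(4πDt) = 59.30 m, giving peak height M/(n_e·A·√(4πDt)) = 5.69/(0.29 × 2.10 × 59.30) = 0.1576 kg/m³.
(x−vt)²/(4Dt) = (-39.2)²/(4 × 0.159 × 1760) = 1.373; exp(−1.373) = 0.2533.
C = 0.1576 × 0.2533 = 0.0399 kg/m³.

0.0399 kg/m³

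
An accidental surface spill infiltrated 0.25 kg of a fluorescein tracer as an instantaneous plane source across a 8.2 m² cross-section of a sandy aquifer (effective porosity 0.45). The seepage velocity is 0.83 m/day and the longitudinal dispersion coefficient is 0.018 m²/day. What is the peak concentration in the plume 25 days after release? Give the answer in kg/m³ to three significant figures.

0.0285 kg/m³

The peak of an instantaneous 1D plume sits at x = vt; there the Gaussian factor is 1 and C_max = M/(n_e·A·√(4πDt)), where n_e·A is the pore area the mass is dissolved in.
√(4πDt) = √(4π × 0.018 × 25) = 2.378 m, so C_max = 0.25/(0.45 × 8.2 × 2.378) = 0.0285 kg/m³.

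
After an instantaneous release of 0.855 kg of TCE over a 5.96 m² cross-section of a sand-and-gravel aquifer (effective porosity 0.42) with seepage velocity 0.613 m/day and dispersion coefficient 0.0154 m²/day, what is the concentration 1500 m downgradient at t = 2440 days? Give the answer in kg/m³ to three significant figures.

0.0139 kg/m³

For an instantaneous plane source, C(x,t) = M/(n_e·A·√(4πDt)) · exp(−(x−vt)²/(4Dt)), with n_e·A the pore (flow) area.
Plume center vt = 0.613 × 2440 = 1495.72 m, so the well at 1500 m is 4.28 m downgradient of the peak.
√(4πDt) = 21.73 m, giving peak height M/(n_e·A·√(4πDt)) = 0.855/(0.42 × 5.96 × 21.73) = 0.01572 kg/m³.
(x−vt)²/(4Dt) = (4.28)²/(4 × 0.0154 × 2440) = 0.1219; exp(−0.1219) = 0.8852.
C = 0.01572 × 0.8852 = 0.0139 kg/m³.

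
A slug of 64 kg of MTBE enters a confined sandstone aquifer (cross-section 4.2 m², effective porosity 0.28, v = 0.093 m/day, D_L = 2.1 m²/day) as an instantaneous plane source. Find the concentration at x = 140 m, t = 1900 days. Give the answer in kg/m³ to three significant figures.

For an instantaneous plane source, C(x,t) = M/(n_e·A·√(4πDt)) · exp(−(x−vt)²/(4Dt)), with n_e·A the pore (flow) area.
Plume center vt = 0.093 × 1900 = 176.7 m, so the well at 140 m is 36.7 m upgradient of the peak.
√(4πDt) = 223.9 m, giving peak height M/(n_e·A·√(4πDt)) = 64/(0.28 × 4.2 × 223.9) = 0.2431 kg/m³.
(x−vt)²/(4Dt) = (-36.7)²/(4 × 2.1 × 1900) = 0.08439; exp(−0.08439) = 0.9191.
C = 0.2431 × 0.9191 = 0.223 kg/m³.

0.223 kg/m³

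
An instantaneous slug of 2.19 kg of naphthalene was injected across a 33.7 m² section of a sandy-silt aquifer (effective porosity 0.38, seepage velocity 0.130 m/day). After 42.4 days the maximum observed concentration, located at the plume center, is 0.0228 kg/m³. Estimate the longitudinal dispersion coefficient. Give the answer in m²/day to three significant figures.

0.106 m²/day

At the plume center C_max = M/(n_e·A·√(4πDt)), so D = M²/(4πt·(n_e·A·C_max)²).
n_e·A·C_max = 0.38 × 33.7 × 0.0228 = 0.2920 kg/m.
D = 2.19²/(4π × 42.4 × 0.2920²) = 0.106 m²/day.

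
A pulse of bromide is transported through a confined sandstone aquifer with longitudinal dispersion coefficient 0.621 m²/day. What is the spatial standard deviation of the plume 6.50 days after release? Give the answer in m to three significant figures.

2.84 m

Dispersive spreading gives a Gaussian with σ² = 2Dt; advection only shifts the center.
σ = √(2 × 0.621 × 6.50) = 2.84 m.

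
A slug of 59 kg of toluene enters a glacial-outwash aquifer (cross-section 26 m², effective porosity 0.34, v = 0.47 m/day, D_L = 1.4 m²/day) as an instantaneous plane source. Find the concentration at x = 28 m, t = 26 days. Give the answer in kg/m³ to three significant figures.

For an instantaneous plane source, C(x,t) = M/(n_e·A·√(4πDt)) · exp(−(x−vt)²/(4Dt)), with n_e·A the pore (flow) area.
Plume center vt = 0.47 × 26 = 12.22 m, so the well at 28 m is 15.78 m downgradient of the peak.
√(4πDt) = 21.39 m, giving peak height M/(n_e·A·√(4πDt)) = 59/(0.34 × 26 × 21.39) = 0.3120 kg/m³.
(x−vt)²/(4Dt) = (15.78)²/(4 × 1.4 × 26) = 1.710; exp(−1.710) = 0.1809.
C = 0.3120 × 0.1809 = 0.0564 kg/m³.

0.0564 kg/m³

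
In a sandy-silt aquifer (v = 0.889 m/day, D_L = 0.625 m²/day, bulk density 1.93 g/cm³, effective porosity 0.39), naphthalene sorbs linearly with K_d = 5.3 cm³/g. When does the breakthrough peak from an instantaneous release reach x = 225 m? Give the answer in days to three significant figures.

6870 days

Retardation factor R = 1 + ρ_b·K_d/n = 1 + 1.93 × 5.3/0.39 = 27.23.
Sorption retards both mechanisms: v_R = v/R = 0.03265 m/day, D_R = D/R = 0.02295 m²/day.
Peak time from v_R²t² + 2D_R t − x² = 0: t = (√(D_R² + v_R²x²) − D_R)/v_R².
√(D_R² + v_R²x²) = √(0.02295² + 0.03265² × 225²) = 7.346; v_R² = 0.001066.
t = (7.346 − 0.02295)/0.001066 = 6870 days.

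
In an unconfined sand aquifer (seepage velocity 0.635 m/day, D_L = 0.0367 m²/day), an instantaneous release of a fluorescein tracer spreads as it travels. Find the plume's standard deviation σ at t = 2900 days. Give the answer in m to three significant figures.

Dispersive spreading gives a Gaussian with σ² = 2Dt; advection only shifts the center.
σ = √(2 × 0.0367 × 2900) = 14.6 m.

14.6 m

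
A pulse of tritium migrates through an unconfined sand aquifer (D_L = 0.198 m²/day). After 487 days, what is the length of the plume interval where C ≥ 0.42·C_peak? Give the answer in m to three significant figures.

The plume is Gaussian with σ = √(2Dt) = √(2 × 0.198 × 487) = 13.89 m.
C/C_peak = exp(−Δx²/(2σ²)) = 0.42 ⇒ Δx = σ·√(−2 ln 0.42) = 13.89 × 1.317 = 18.29 m.
Width = 2Δx = 36.6 m.

36.6 m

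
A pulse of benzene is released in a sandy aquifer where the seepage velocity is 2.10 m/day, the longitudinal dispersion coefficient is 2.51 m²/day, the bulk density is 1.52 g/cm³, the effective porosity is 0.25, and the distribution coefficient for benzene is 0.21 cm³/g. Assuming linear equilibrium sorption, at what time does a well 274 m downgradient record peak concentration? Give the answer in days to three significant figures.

Retardation factor R = 1 + ρ_b·K_d/n = 1 + 1.52 × 0.21/0.25 = 2.277.
Sorption retards both mechanisms: v_R = v/R = 0.9223 m/day, D_R = D/R = 1.102 m²/day.
Peak time from v_R²t² + 2D_R t − x² = 0: t = (√(D_R² + v_R²x²) − D_R)/v_R².
√(D_R² + v_R²x²) = √(1.102² + 0.9223² × 274²) = 252.7; v_R² = 0.8506.
t = (252.7 − 1.102)/0.8506 = 296 days.

296 days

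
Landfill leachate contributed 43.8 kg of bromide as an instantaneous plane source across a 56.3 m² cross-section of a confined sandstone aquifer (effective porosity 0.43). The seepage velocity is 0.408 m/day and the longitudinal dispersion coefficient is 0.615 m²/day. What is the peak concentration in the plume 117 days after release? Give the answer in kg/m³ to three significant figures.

The peak of an instantaneous 1D plume sits at x = vt; there the Gaussian factor is 1 and C_max = M/(n_e·A·√(4πDt)), where n_e·A is the pore area the mass is dissolved in.
√(4πDt) = √(4π × 0.615 × 117) = 30.07 m, so C_max = 43.8/(0.43 × 56.3 × 30.07) = 0.0602 kg/m³.

0.0602 kg/m³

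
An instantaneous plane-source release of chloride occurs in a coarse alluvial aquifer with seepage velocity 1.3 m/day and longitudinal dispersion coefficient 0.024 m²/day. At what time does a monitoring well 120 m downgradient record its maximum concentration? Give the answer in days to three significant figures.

For the 1D instantaneous-source solution, setting ∂C/∂t = 0 at fixed x gives v²t² + 2Dt − x² = 0, so t = (√(D² + v²x²) − D)/v².
√(D² + v²x²) = √(0.024² + 1.3² × 120²) = 156.0; v² = 1.69.
t = (156.0 − 0.024)/1.69 = 92.3 days (vs. the pure-advection estimate x/v = 92.3 d).

92.3 days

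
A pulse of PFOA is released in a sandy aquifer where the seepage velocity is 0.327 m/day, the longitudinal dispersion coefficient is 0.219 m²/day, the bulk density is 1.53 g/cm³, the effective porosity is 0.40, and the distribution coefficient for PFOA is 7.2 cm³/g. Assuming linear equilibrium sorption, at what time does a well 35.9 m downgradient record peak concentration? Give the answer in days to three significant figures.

3080 days

Retardation factor R = 1 + ρ_b·K_d/n = 1 + 1.53 × 7.2/0.40 = 28.54.
Sorption retards both mechanisms: v_R = v/R = 0.01146 m/day, D_R = D/R = 0.007673 m²/day.
Peak time from v_R²t² + 2D_R t − x² = 0: t = (√(D_R² + v_R²x²) − D_R)/v_R².
√(D_R² + v_R²x²) = √(0.007673² + 0.01146² × 35.9²) = 0.4115; v_R² = 0.0001313.
t = (0.4115 − 0.007673)/0.0001313 = 3080 days.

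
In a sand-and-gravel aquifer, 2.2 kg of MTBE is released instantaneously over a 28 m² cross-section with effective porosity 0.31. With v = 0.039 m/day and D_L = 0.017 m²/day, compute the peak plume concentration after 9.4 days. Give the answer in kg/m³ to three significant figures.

0.179 kg/m³

The peak of an instantaneous 1D plume sits at x = vt; there the Gaussian factor is 1 and C_max = M/(n_e·A·√(4πDt)), where n_e·A is the pore area the mass is dissolved in.
√(4πDt) = √(4π × 0.017 × 9.4) = 1.417 m, so C_max = 2.2/(0.31 × 28 × 1.417) = 0.179 kg/m³.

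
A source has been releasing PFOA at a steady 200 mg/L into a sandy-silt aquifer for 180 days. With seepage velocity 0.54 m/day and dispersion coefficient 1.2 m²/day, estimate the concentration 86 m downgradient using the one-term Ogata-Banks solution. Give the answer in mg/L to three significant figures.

For a continuous step input, C/C₀ ≈ ½·erfc((x−vt)/(2√(Dt))).
vt = 0.54 × 180 = 97.2 m and 2√(Dt) = 2√(1.2 × 180) = 29.39 m.
Argument (x−vt)/(2√(Dt)) = (86 − 97.2)/29.39 = -0.3811; ½·erfc(-0.3811) = 0.7050.
C = 200 × 0.7050 = 141 mg/L.

141 mg/L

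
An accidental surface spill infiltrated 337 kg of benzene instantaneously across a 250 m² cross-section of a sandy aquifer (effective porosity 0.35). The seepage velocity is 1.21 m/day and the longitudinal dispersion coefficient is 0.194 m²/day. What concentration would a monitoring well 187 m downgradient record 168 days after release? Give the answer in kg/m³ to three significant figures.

0.0249 kg/m³

For an instantaneous plane source, C(x,t) = M/(n_e·A·√(4πDt)) · exp(−(x−vt)²/(4Dt)), with n_e·A the pore (flow) area.
Plume center vt = 1.21 × 168 = 203.28 m, so the well at 187 m is 16.28 m upgradient of the peak.
√(4πDt) = 20.24 m, giving peak height M/(n_e·A·√(4πDt)) = 337/(0.35 × 250 × 20.24) = 0.1903 kg/m³.
(x−vt)²/(4Dt) = (-16.28)²/(4 × 0.194 × 168) = 2.033; exp(−2.033) = 0.1309.
C = 0.1903 × 0.1309 = 0.0249 kg/m³.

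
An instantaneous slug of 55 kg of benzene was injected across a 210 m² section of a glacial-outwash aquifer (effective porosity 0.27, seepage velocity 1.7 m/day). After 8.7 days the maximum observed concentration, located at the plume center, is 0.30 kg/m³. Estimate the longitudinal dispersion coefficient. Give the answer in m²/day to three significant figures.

0.0956 m²/day

At the plume center C_max = M/(n_e·A·√(4πDt)), so D = M²/(4πt·(n_e·A·C_max)²).
n_e·A·C_max = 0.27 × 210 × 0.30 = 17.01 kg/m.
D = 55²/(4π × 8.7 × 17.01²) = 0.0956 m²/day.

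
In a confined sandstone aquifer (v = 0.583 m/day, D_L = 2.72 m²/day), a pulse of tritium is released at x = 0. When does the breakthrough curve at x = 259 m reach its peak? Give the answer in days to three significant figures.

436 days

For the 1D instantaneous-source solution, setting ∂C/∂t = 0 at fixed x gives v²t² + 2Dt − x² = 0, so t = (√(D² + v²x²) − D)/v².
√(D² + v²x²) = √(2.72² + 0.583² × 259²) = 151.0; v² = 0.339889.
t = (151.0 − 2.72)/0.339889 = 436 days (vs. the pure-advection estimate x/v = 444 d).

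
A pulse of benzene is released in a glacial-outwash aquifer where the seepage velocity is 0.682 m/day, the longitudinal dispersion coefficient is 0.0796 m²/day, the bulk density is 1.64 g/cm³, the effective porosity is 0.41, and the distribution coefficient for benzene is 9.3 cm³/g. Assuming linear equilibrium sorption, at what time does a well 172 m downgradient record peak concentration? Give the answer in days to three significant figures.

Retardation factor R = 1 + ρ_b·K_d/n = 1 + 1.64 × 9.3/0.41 = 38.20.
Sorption retards both mechanisms: v_R = v/R = 0.01785 m/day, D_R = D/R = 0.002084 m²/day.
Peak time from v_R²t² + 2D_R t − x² = 0: t = (√(D_R² + v_R²x²) − D_R)/v_R².
√(D_R² + v_R²x²) = √(0.002084² + 0.01785² × 172²) = 3.070; v_R² = 0.0003186.
t = (3.070 − 0.002084)/0.0003186 = 9630 days.

9630 days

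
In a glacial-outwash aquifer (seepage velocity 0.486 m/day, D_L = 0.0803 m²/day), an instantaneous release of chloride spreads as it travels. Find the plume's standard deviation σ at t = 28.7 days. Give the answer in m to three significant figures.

Dispersive spreading gives a Gaussian with σ² = 2Dt; advection only shifts the center.
σ = √(2 × 0.0803 × 28.7) = 2.15 m.

2.15 m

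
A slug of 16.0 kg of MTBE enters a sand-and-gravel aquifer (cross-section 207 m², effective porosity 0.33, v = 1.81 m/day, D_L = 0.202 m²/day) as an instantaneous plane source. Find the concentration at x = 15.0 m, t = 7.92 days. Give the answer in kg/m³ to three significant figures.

For an instantaneous plane source, C(x,t) = M/(n_e·A·√(4πDt)) · exp(−(x−vt)²/(4Dt)), with n_e·A the pore (flow) area.
Plume center vt = 1.81 × 7.92 = 14.3352 m, so the well at 15.0 m is 0.6648 m downgradient of the peak.
√(4πDt) = 4.484 m, giving peak height M/(n_e·A·√(4πDt)) = 16.0/(0.33 × 207 × 4.484) = 0.05224 kg/m³.
(x−vt)²/(4Dt) = (0.6648)²/(4 × 0.202 × 7.92) = 0.06906; exp(−0.06906) = 0.9333.
C = 0.05224 × 0.9333 = 0.0488 kg/m³.

0.0488 kg/m³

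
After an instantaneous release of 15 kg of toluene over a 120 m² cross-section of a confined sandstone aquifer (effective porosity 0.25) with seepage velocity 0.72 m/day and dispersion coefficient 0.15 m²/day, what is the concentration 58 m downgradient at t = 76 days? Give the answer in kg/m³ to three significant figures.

0.0330 kg/m³

For an instantaneous plane source, C(x,t) = M/(n_e·A·√(4πDt)) · exp(−(x−vt)²/(4Dt)), with n_e·A the pore (flow) area.
Plume center vt = 0.72 × 76 = 54.72 m, so the well at 58 m is 3.28 m downgradient of the peak.
√(4πDt) = 11.97 m, giving peak height M/(n_e·A·√(4πDt)) = 15/(0.25 × 120 × 11.97) = 0.04177 kg/m³.
(x−vt)²/(4Dt) = (3.28)²/(4 × 0.15 × 76) = 0.2359; exp(−0.2359) = 0.7899.
C = 0.04177 × 0.7899 = 0.0330 kg/m³.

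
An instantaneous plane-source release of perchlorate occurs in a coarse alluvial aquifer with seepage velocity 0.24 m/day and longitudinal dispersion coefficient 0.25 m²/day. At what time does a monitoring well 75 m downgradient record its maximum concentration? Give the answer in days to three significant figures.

For the 1D instantaneous-source solution, setting ∂C/∂t = 0 at fixed x gives v²t² + 2Dt − x² = 0, so t = (√(D² + v²x²) − D)/v².
√(D² + v²x²) = √(0.25² + 0.24² × 75²) = 18.00; v² = 0.0576.
t = (18.00 − 0.25)/0.0576 = 308 days (vs. the pure-advection estimate x/v = 312 d).

308 days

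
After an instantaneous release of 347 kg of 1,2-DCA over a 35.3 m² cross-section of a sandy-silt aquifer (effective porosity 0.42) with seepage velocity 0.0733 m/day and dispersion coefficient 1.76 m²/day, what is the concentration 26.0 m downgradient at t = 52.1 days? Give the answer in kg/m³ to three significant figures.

For an instantaneous plane source, C(x,t) = M/(n_e·A·√(4πDt)) · exp(−(x−vt)²/(4Dt)), with n_e·A the pore (flow) area.
Plume center vt = 0.0733 × 52.1 = 3.81893 m, so the well at 26.0 m is 22.18107 m downgradient of the peak.
√(4πDt) = 33.95 m, giving peak height M/(n_e·A·√(4πDt)) = 347/(0.42 × 35.3 × 33.95) = 0.6894 kg/m³.
(x−vt)²/(4Dt) = (22.18107)²/(4 × 1.76 × 52.1) = 1.341; exp(−1.341) = 0.2616.
C = 0.6894 × 0.2616 = 0.180 kg/m³.

0.180 kg/m³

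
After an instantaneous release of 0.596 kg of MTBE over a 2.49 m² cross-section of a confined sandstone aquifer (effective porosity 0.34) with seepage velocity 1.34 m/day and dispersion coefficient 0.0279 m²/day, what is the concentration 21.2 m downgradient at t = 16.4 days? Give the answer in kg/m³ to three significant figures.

For an instantaneous plane source, C(x,t) = M/(n_e·A·√(4πDt)) · exp(−(x−vt)²/(4Dt)), with n_e·A the pore (flow) area.
Plume center vt = 1.34 × 16.4 = 21.976 m, so the well at 21.2 m is 0.776 m upgradient of the peak.
√(4πDt) = 2.398 m, giving peak height M/(n_e·A·√(4πDt)) = 0.596/(0.34 × 2.49 × 2.398) = 0.2936 kg/m³.
(x−vt)²/(4Dt) = (-0.776)²/(4 × 0.0279 × 16.4) = 0.3290; exp(−0.3290) = 0.7196.
C = 0.2936 × 0.7196 = 0.211 kg/m³.

0.211 kg/m³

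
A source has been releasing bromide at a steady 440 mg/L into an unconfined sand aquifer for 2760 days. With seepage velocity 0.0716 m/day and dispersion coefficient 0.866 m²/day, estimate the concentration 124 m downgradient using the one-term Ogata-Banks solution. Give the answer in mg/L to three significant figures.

For a continuous step input, C/C₀ ≈ ½·erfc((x−vt)/(2√(Dt))).
vt = 0.0716 × 2760 = 197.616 m and 2√(Dt) = 2√(0.866 × 2760) = 97.78 m.
Argument (x−vt)/(2√(Dt)) = (124 − 197.616)/97.78 = -0.7529; ½·erfc(-0.7529) = 0.8565.
C = 440 × 0.8565 = 377 mg/L.

377 mg/L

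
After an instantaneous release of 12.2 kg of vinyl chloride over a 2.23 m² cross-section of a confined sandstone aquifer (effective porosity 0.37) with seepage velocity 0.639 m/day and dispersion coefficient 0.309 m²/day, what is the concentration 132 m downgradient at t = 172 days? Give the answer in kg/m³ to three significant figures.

For an instantaneous plane source, C(x,t) = M/(n_e·A·√(4πDt)) · exp(−(x−vt)²/(4Dt)), with n_e·A the pore (flow) area.
Plume center vt = 0.639 × 172 = 109.908 m, so the well at 132 m is 22.092 m downgradient of the peak.
√(4πDt) = 25.84 m, giving peak height M/(n_e·A·√(4πDt)) = 12.2/(0.37 × 2.23 × 25.84) = 0.5722 kg/m³.
(x−vt)²/(4Dt) = (22.092)²/(4 × 0.309 × 172) = 2.296; exp(−2.296) = 0.1007.
C = 0.5722 × 0.1007 = 0.0576 kg/m³.

0.0576 kg/m³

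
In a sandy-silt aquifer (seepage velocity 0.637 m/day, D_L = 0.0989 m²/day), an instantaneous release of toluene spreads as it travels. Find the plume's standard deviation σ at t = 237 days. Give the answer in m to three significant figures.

6.85 m

Dispersive spreading gives a Gaussian with σ² = 2Dt; advection only shifts the center.
σ = √(2 × 0.0989 × 237) = 6.85 m.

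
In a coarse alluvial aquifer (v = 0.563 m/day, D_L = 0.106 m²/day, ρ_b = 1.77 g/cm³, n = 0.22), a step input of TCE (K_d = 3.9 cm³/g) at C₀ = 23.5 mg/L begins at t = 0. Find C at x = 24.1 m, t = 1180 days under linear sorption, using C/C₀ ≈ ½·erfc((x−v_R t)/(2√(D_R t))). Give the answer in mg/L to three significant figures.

Retardation factor R = 1 + ρ_b·K_d/n = 1 + 1.77 × 3.9/0.22 = 32.38.
Sorption retards both mechanisms: v_R = v/R = 0.01739 m/day, D_R = D/R = 0.003274 m²/day.
v_R·t = 0.01739 × 1180 = 20.5202 m; 2√(D_R t) = 3.931 m; argument = (24.1 − 20.5202)/3.931 = 0.9107.
C = C₀ × ½·erfc(0.9107) = 23.5 × 0.09889 = 2.32 mg/L.

2.32 mg/L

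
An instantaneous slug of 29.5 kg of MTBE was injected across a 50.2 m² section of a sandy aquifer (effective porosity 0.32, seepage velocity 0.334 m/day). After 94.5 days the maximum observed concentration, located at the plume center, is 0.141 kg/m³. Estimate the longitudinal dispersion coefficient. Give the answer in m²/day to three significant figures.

At the plume center C_max = M/(n_e·A·√(4πDt)), so D = M²/(4πt·(n_e·A·C_max)²).
n_e·A·C_max = 0.32 × 50.2 × 0.141 = 2.265 kg/m.
D = 29.5²/(4π × 94.5 × 2.265²) = 0.143 m²/day.

0.143 m²/day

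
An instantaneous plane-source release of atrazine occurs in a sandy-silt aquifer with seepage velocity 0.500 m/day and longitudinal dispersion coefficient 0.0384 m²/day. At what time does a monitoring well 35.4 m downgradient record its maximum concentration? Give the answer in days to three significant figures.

For the 1D instantaneous-source solution, setting ∂C/∂t = 0 at fixed x gives v²t² + 2Dt − x² = 0, so t = (√(D² + v²x²) − D)/v².
√(D² + v²x²) = √(0.0384² + 0.500² × 35.4²) = 17.70; v² = 0.25.
t = (17.70 − 0.0384)/0.25 = 70.6 days (vs. the pure-advection estimate x/v = 70.8 d).

70.6 days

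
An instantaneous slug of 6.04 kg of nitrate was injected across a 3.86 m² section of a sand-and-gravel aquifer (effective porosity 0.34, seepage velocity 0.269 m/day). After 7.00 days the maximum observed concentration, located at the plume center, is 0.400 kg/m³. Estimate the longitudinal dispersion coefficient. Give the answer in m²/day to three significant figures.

1.50 m²/day

At the plume center C_max = M/(n_e·A·√(4πDt)), so D = M²/(4πt·(n_e·A·C_max)²).
n_e·A·C_max = 0.34 × 3.86 × 0.400 = 0.5250 kg/m.
D = 6.04²/(4π × 7.00 × 0.5250²) = 1.50 m²/day.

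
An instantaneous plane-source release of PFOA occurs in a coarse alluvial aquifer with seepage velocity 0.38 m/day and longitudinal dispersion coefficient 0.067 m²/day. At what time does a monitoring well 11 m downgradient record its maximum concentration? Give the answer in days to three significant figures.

28.5 days

For the 1D instantaneous-source solution, setting ∂C/∂t = 0 at fixed x gives v²t² + 2Dt − x² = 0, so t = (√(D² + v²x²) − D)/v².
√(D² + v²x²) = √(0.067² + 0.38² × 11²) = 4.181; v² = 0.1444.
t = (4.181 − 0.067)/0.1444 = 28.5 days (vs. the pure-advection estimate x/v = 28.9 d).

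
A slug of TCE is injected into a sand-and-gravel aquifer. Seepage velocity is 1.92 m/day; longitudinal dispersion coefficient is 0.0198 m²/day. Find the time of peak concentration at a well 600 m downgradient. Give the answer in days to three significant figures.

For the 1D instantaneous-source solution, setting ∂C/∂t = 0 at fixed x gives v²t² + 2Dt − x² = 0, so t = (√(D² + v²x²) − D)/v².
√(D² + v²x²) = √(0.0198² + 1.92² × 600²) = 1152; v² = 3.6864.
t = (1152 − 0.0198)/3.6864 = 312 days (vs. the pure-advection estimate x/v = 312 d).

312 days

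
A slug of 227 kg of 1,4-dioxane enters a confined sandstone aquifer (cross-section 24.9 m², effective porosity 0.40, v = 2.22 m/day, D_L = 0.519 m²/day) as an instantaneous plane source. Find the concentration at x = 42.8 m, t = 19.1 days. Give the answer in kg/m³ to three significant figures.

2.03 kg/m³

For an instantaneous plane source, C(x,t) = M/(n_e·A·√(4πDt)) · exp(−(x−vt)²/(4Dt)), with n_e·A the pore (flow) area.
Plume center vt = 2.22 × 19.1 = 42.402 m, so the well at 42.8 m is 0.398 m downgradient of the peak.
√(4πDt) = 11.16 m, giving peak height M/(n_e·A·√(4πDt)) = 227/(0.40 × 24.9 × 11.16) = 2.042 kg/m³.
(x−vt)²/(4Dt) = (0.398)²/(4 × 0.519 × 19.1) = 0.003995; exp(−0.003995) = 0.9960.
C = 2.042 × 0.9960 = 2.03 kg/m³.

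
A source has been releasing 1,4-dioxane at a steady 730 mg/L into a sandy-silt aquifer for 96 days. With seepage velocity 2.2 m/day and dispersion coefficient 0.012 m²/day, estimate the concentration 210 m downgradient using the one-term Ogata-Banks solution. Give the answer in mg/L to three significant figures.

573 mg/L

For a continuous step input, C/C₀ ≈ ½·erfc((x−vt)/(2√(Dt))).
vt = 2.2 × 96 = 211.2 m and 2√(Dt) = 2√(0.012 × 96) = 2.147 m.
Argument (x−vt)/(2√(Dt)) = (210 − 211.2)/2.147 = -0.5589; ½·erfc(-0.5589) = 0.7854.
C = 730 × 0.7854 = 573 mg/L.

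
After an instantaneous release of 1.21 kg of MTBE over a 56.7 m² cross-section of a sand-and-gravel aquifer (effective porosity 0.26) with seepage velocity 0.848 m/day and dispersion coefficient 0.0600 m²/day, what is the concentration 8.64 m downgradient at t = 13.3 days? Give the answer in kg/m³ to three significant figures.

For an instantaneous plane source, C(x,t) = M/(n_e·A·√(4πDt)) · exp(−(x−vt)²/(4Dt)), with n_e·A the pore (flow) area.
Plume center vt = 0.848 × 13.3 = 11.2784 m, so the well at 8.64 m is 2.6384 m upgradient of the peak.
√(4πDt) = 3.167 m, giving peak height M/(n_e·A·√(4πDt)) = 1.21/(0.26 × 56.7 × 3.167) = 0.02592 kg/m³.
(x−vt)²/(4Dt) = (-2.6384)²/(4 × 0.0600 × 13.3) = 2.181; exp(−2.181) = 0.1129.
C = 0.02592 × 0.1129 = 0.00293 kg/m³.

0.00293 kg/m³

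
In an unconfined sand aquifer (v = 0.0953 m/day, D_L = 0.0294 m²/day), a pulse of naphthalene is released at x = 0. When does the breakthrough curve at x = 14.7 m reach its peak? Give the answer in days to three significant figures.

For the 1D instantaneous-source solution, setting ∂C/∂t = 0 at fixed x gives v²t² + 2Dt − x² = 0, so t = (√(D² + v²x²) − D)/v².
√(D² + v²x²) = √(0.0294² + 0.0953² × 14.7²) = 1.401; v² = 0.00908209.
t = (1.401 − 0.0294)/0.00908209 = 151 days (vs. the pure-advection estimate x/v = 154 d).

151 days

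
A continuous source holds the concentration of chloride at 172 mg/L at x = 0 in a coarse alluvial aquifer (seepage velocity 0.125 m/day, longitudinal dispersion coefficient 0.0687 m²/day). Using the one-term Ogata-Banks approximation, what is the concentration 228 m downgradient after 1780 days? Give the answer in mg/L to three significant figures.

For a continuous step input, C/C₀ ≈ ½·erfc((x−vt)/(2√(Dt))).
vt = 0.125 × 1780 = 222.5 m and 2√(Dt) = 2√(0.0687 × 1780) = 22.12 m.
Argument (x−vt)/(2√(Dt)) = (228 − 222.5)/22.12 = 0.2486; ½·erfc(0.2486) = 0.3626.
C = 172 × 0.3626 = 62.4 mg/L.

62.4 mg/L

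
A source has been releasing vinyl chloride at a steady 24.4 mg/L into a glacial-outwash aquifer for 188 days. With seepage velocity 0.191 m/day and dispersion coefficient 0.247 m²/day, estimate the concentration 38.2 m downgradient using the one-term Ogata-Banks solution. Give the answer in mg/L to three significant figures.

9.91 mg/L

For a continuous step input, C/C₀ ≈ ½·erfc((x−vt)/(2√(Dt))).
vt = 0.191 × 188 = 35.908 m and 2√(Dt) = 2√(0.247 × 188) = 13.63 m.
Argument (x−vt)/(2√(Dt)) = (38.2 − 35.908)/13.63 = 0.1682; ½·erfc(0.1682) = 0.4060.
C = 24.4 × 0.4060 = 9.91 mg/L.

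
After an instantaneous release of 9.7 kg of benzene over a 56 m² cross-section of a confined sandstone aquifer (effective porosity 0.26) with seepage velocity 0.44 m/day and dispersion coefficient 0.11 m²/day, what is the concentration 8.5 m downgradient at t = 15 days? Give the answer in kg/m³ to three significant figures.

For an instantaneous plane source, C(x,t) = M/(n_e·A·√(4πDt)) · exp(−(x−vt)²/(4Dt)), with n_e·A the pore (flow) area.
Plume center vt = 0.44 × 15 = 6.6 m, so the well at 8.5 m is 1.9 m downgradient of the peak.
√(4πDt) = 4.554 m, giving peak height M/(n_e·A·√(4πDt)) = 9.7/(0.26 × 56 × 4.554) = 0.1463 kg/m³.
(x−vt)²/(4Dt) = (1.9)²/(4 × 0.11 × 15) = 0.5470; exp(−0.5470) = 0.5787.
C = 0.1463 × 0.5787 = 0.0847 kg/m³.

0.0847 kg/m³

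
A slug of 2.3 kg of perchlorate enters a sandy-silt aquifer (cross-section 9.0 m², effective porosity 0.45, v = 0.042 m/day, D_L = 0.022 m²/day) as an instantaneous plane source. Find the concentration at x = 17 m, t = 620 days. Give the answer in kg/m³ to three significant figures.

0.00970 kg/m³

For an instantaneous plane source, C(x,t) = M/(n_e·A·√(4πDt)) · exp(−(x−vt)²/(4Dt)), with n_e·A the pore (flow) area.
Plume center vt = 0.042 × 620 = 26.04 m, so the well at 17 m is 9.04 m upgradient of the peak.
√(4πDt) = 13.09 m, giving peak height M/(n_e·A·√(4πDt)) = 2.3/(0.45 × 9.0 × 13.09) = 0.04338 kg/m³.
(x−vt)²/(4Dt) = (-9.04)²/(4 × 0.022 × 620) = 1.498; exp(−1.498) = 0.2236.
C = 0.04338 × 0.2236 = 0.00970 kg/m³.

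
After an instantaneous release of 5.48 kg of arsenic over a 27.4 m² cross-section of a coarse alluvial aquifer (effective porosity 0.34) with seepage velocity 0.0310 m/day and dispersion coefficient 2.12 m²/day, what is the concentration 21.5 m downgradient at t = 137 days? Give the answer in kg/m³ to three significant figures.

For an instantaneous plane source, C(x,t) = M/(n_e·A·√(4πDt)) · exp(−(x−vt)²/(4Dt)), with n_e·A the pore (flow) area.
Plume center vt = 0.0310 × 137 = 4.247 m, so the well at 21.5 m is 17.253 m downgradient of the peak.
√(4πDt) = 60.41 m, giving peak height M/(n_e·A·√(4πDt)) = 5.48/(0.34 × 27.4 × 60.41) = 0.009737 kg/m³.
(x−vt)²/(4Dt) = (17.253)²/(4 × 2.12 × 137) = 0.2562; exp(−0.2562) = 0.7740.
C = 0.009737 × 0.7740 = 0.00754 kg/m³.

0.00754 kg/m³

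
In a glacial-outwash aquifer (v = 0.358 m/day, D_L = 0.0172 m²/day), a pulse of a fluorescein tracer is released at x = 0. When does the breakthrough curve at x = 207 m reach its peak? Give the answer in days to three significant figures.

578 days

For the 1D instantaneous-source solution, setting ∂C/∂t = 0 at fixed x gives v²t² + 2Dt − x² = 0, so t = (√(D² + v²x²) − D)/v².
√(D² + v²x²) = √(0.0172² + 0.358² × 207²) = 74.11; v² = 0.128164.
t = (74.11 − 0.0172)/0.128164 = 578 days (vs. the pure-advection estimate x/v = 578 d).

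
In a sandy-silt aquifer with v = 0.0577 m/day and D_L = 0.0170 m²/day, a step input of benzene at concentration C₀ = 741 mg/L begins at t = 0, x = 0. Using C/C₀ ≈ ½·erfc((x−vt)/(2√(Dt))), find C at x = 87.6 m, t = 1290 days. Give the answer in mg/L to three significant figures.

17.3 mg/L

For a continuous step input, C/C₀ ≈ ½·erfc((x−vt)/(2√(Dt))).
vt = 0.0577 × 1290 = 74.433 m and 2√(Dt) = 2√(0.0170 × 1290) = 9.366 m.
Argument (x−vt)/(2√(Dt)) = (87.6 − 74.433)/9.366 = 1.406; ½·erfc(1.406) = 0.02338.
C = 741 × 0.02338 = 17.3 mg/L.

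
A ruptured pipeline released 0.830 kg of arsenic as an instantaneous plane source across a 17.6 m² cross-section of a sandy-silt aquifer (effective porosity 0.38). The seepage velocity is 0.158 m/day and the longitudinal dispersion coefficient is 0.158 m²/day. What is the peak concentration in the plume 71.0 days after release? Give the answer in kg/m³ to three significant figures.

0.0105 kg/m³

The peak of an instantaneous 1D plume sits at x = vt; there the Gaussian factor is 1 and C_max = M/(n_e·A·√(4πDt)), where n_e·A is the pore area the mass is dissolved in.
√(4πDt) = √(4π × 0.158 × 71.0) = 11.87 m, so C_max = 0.830/(0.38 × 17.6 × 11.87) = 0.0105 kg/m³.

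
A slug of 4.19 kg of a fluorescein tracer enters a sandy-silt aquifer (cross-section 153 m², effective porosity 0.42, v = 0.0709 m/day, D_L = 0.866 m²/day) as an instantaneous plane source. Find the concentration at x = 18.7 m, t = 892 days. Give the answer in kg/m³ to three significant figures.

For an instantaneous plane source, C(x,t) = M/(n_e·A·√(4πDt)) · exp(−(x−vt)²/(4Dt)), with n_e·A the pore (flow) area.
Plume center vt = 0.0709 × 892 = 63.2428 m, so the well at 18.7 m is 44.5428 m upgradient of the peak.
√(4πDt) = 98.52 m, giving peak height M/(n_e·A·√(4πDt)) = 4.19/(0.42 × 153 × 98.52) = 0.0006618 kg/m³.
(x−vt)²/(4Dt) = (-44.5428)²/(4 × 0.866 × 892) = 0.6421; exp(−0.6421) = 0.5262.
C = 0.0006618 × 0.5262 = 0.000348 kg/m³.

0.000348 kg/m³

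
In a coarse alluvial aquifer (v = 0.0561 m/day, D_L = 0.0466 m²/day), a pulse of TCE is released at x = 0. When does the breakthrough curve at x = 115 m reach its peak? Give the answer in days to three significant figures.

For the 1D instantaneous-source solution, setting ∂C/∂t = 0 at fixed x gives v²t² + 2Dt − x² = 0, so t = (√(D² + v²x²) − D)/v².
√(D² + v²x²) = √(0.0466² + 0.0561² × 115²) = 6.452; v² = 0.00314721.
t = (6.452 − 0.0466)/0.00314721 = 2040 days (vs. the pure-advection estimate x/v = 2050 d).

2040 days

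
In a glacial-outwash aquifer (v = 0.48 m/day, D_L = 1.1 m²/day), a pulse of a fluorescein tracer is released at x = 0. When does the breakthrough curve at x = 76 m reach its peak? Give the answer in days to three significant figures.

154 days

For the 1D instantaneous-source solution, setting ∂C/∂t = 0 at fixed x gives v²t² + 2Dt − x² = 0, so t = (√(D² + v²x²) − D)/v².
√(D² + v²x²) = √(1.1² + 0.48² × 76²) = 36.50; v² = 0.2304.
t = (36.50 − 1.1)/0.2304 = 154 days (vs. the pure-advection estimate x/v = 158 d).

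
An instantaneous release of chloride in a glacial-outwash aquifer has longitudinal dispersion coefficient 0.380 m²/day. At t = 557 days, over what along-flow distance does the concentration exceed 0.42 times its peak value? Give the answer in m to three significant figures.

54.2 m

The plume is Gaussian with σ = √(2Dt) = √(2 × 0.380 × 557) = 20.57 m.
C/C_peak = exp(−Δx²/(2σ²)) = 0.42 ⇒ Δx = σ·√(−2 ln 0.42) = 20.57 × 1.317 = 27.09 m.
Width = 2Δx = 54.2 m.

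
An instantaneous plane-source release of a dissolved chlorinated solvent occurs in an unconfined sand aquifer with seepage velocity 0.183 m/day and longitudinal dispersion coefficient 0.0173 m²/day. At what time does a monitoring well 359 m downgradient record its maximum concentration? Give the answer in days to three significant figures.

For the 1D instantaneous-source solution, setting ∂C/∂t = 0 at fixed x gives v²t² + 2Dt − x² = 0, so t = (√(D² + v²x²) − D)/v².
√(D² + v²x²) = √(0.0173² + 0.183² × 359²) = 65.70; v² = 0.033489.
t = (65.70 − 0.0173)/0.033489 = 1960 days (vs. the pure-advection estimate x/v = 1960 d).

1960 days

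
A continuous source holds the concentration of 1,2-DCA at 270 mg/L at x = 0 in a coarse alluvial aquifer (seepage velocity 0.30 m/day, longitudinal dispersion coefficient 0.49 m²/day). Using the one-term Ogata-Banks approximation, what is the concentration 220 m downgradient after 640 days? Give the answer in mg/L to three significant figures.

For a continuous step input, C/C₀ ≈ ½·erfc((x−vt)/(2√(Dt))).
vt = 0.30 × 640 = 192 m and 2√(Dt) = 2√(0.49 × 640) = 35.42 m.
Argument (x−vt)/(2√(Dt)) = (220 − 192)/35.42 = 0.7905; ½·erfc(0.7905) = 0.1318.
C = 270 × 0.1318 = 35.6 mg/L.

35.6 mg/L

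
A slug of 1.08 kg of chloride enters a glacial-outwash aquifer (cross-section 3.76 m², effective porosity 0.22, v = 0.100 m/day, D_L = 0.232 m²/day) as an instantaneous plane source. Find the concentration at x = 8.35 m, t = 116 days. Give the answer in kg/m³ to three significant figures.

For an instantaneous plane source, C(x,t) = M/(n_e·A·√(4πDt)) · exp(−(x−vt)²/(4Dt)), with n_e·A the pore (flow) area.
Plume center vt = 0.100 × 116 = 11.6 m, so the well at 8.35 m is 3.25 m upgradient of the peak.
√(4πDt) = 18.39 m, giving peak height M/(n_e·A·√(4πDt)) = 1.08/(0.22 × 3.76 × 18.39) = 0.07100 kg/m³.
(x−vt)²/(4Dt) = (-3.25)²/(4 × 0.232 × 116) = 0.09812; exp(−0.09812) = 0.9065.
C = 0.07100 × 0.9065 = 0.0644 kg/m³.

0.0644 kg/m³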